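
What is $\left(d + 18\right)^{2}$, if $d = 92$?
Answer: $12100$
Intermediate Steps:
$\left(d + 18\right)^{2} = \left(92 + 18\right)^{2} = 110^{2} = 12100$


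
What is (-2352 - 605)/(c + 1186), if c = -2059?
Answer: 2957/873 ≈ 3.3872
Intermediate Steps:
(-2352 - 605)/(c + 1186) = (-2352 - 605)/(-2059 + 1186) = -2957/(-873) = -2957*(-1/873) = 2957/873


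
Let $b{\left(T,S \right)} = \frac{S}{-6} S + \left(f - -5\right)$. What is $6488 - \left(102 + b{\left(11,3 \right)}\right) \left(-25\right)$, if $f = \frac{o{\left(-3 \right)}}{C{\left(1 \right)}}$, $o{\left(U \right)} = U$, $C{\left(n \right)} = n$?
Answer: $\frac{18101}{2} \approx 9050.5$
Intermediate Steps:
$f = -3$ ($f = - \frac{3}{1} = \left(-3\right) 1 = -3$)
$b{\left(T,S \right)} = 2 - \frac{S^{2}}{6}$ ($b{\left(T,S \right)} = \frac{S}{-6} S - -2 = S \left(- \frac{1}{6}\right) S + \left(-3 + 5\right) = - \frac{S}{6} S + 2 = - \frac{S^{2}}{6} + 2 = 2 - \frac{S^{2}}{6}$)
$6488 - \left(102 + b{\left(11,3 \right)}\right) \left(-25\right) = 6488 - \left(102 + \left(2 - \frac{3^{2}}{6}\right)\right) \left(-25\right) = 6488 - \left(102 + \left(2 - \frac{3}{2}\right)\right) \left(-25\right) = 6488 - \left(102 + \frac{1}{2}\right) \left(-25\right) = 6488 - \frac{205}{2} \left(-25\right) = 6488 - - \frac{5125}{2} = 6488 + \frac{5125}{2} = \frac{18101}{2}$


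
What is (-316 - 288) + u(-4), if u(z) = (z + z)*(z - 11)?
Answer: -484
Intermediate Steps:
u(z) = 2*z*(-11 + z) (u(z) = (2*z)*(-11 + z) = 2*z*(-11 + z))
(-316 - 288) + u(-4) = (-316 - 288) + 2*(-4)*(-11 - 4) = -604 + 2*(-4)*(-15) = -604 + 120 = -484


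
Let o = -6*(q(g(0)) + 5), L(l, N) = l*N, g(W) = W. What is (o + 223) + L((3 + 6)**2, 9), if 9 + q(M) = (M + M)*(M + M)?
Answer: 976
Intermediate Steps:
q(M) = -9 + 4*M**2 (q(M) = -9 + (M + M)*(M + M) = -9 + (2*M)*(2*M) = -9 + 4*M**2)
L(l, N) = N*l
o = 24 (o = -6*((-9 + 4*0**2) + 5) = -6*((-9 + 4*0) + 5) = -6*((-9 + 0) + 5) = -6*(-9 + 5) = -6*(-4) = 24)
(o + 223) + L((3 + 6)**2, 9) = (24 + 223) + 9*(3 + 6)**2 = 247 + 9*9**2 = 247 + 9*81 = 247 + 729 = 976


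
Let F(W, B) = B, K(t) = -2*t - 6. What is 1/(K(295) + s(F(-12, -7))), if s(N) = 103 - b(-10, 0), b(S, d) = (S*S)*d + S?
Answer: -1/483 ≈ -0.0020704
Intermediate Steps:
K(t) = -6 - 2*t
b(S, d) = S + d*S² (b(S, d) = S²*d + S = d*S² + S = S + d*S²)
s(N) = 113 (s(N) = 103 - (-10)*(1 - 10*0) = 103 - (-10)*(1 + 0) = 103 - (-10) = 103 - 1*(-10) = 103 + 10 = 113)
1/(K(295) + s(F(-12, -7))) = 1/((-6 - 2*295) + 113) = 1/((-6 - 590) + 113) = 1/(-596 + 113) = 1/(-483) = -1/483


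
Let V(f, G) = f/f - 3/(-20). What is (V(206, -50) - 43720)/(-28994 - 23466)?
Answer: 874377/1049200 ≈ 0.83337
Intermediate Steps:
V(f, G) = 23/20 (V(f, G) = 1 - 3*(-1/20) = 1 + 3/20 = 23/20)
(V(206, -50) - 43720)/(-28994 - 23466) = (23/20 - 43720)/(-28994 - 23466) = -874377/20/(-52460) = -874377/20*(-1/52460) = 874377/1049200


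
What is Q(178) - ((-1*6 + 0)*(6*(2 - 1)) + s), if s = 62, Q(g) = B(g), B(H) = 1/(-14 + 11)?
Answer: -79/3 ≈ -26.333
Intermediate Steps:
B(H) = -⅓ (B(H) = 1/(-3) = -⅓)
Q(g) = -⅓
Q(178) - ((-1*6 + 0)*(6*(2 - 1)) + s) = -⅓ - ((-1*6 + 0)*(6*(2 - 1)) + 62) = -⅓ - ((-6 + 0)*(6*1) + 62) = -⅓ - (-6*6 + 62) = -⅓ - (-36 + 62) = -⅓ - 1*26 = -⅓ - 26 = -79/3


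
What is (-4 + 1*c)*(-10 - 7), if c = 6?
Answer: -34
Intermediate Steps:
(-4 + 1*c)*(-10 - 7) = (-4 + 1*6)*(-10 - 7) = (-4 + 6)*(-17) = 2*(-17) = -34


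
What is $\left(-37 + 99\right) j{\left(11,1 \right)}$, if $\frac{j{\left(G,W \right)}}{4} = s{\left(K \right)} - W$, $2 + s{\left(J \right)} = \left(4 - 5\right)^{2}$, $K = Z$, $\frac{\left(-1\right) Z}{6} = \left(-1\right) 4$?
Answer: $-496$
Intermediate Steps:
$Z = 24$ ($Z = - 6 \left(\left(-1\right) 4\right) = \left(-6\right) \left(-4\right) = 24$)
$K = 24$
$s{\left(J \right)} = -1$ ($s{\left(J \right)} = -2 + \left(4 - 5\right)^{2} = -2 + \left(-1\right)^{2} = -2 + 1 = -1$)
$j{\left(G,W \right)} = -4 - 4 W$ ($j{\left(G,W \right)} = 4 \left(-1 - W\right) = -4 - 4 W$)
$\left(-37 + 99\right) j{\left(11,1 \right)} = \left(-37 + 99\right) \left(-4 - 4\right) = 62 \left(-4 - 4\right) = 62 \left(-8\right) = -496$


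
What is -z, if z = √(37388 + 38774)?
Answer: -√76162 ≈ -275.97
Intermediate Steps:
z = √76162 ≈ 275.97
-z = -√76162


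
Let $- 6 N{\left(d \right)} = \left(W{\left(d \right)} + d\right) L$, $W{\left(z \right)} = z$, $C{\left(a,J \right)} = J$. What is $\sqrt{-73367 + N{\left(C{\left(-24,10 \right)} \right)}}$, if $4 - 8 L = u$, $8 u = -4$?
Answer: $\frac{i \sqrt{1173902}}{4} \approx 270.87 i$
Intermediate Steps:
$u = - \frac{1}{2}$ ($u = \frac{1}{8} \left(-4\right) = - \frac{1}{2} \approx -0.5$)
$L = \frac{9}{16}$ ($L = \frac{1}{2} - - \frac{1}{16} = \frac{1}{2} + \frac{1}{16} = \frac{9}{16} \approx 0.5625$)
$N{\left(d \right)} = - \frac{3 d}{16}$ ($N{\left(d \right)} = - \frac{\left(d + d\right) \frac{9}{16}}{6} = - \frac{2 d \frac{9}{16}}{6} = - \frac{\frac{9}{8} d}{6} = - \frac{3 d}{16}$)
$\sqrt{-73367 + N{\left(C{\left(-24,10 \right)} \right)}} = \sqrt{-73367 - \frac{15}{8}} = \sqrt{- \frac{586951}{8}} = \frac{i \sqrt{1173902}}{4}$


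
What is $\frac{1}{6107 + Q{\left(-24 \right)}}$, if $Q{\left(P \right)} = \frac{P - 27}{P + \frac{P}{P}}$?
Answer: $\frac{23}{140512} \approx 0.00016369$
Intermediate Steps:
$Q{\left(P \right)} = \frac{-27 + P}{1 + P}$ ($Q{\left(P \right)} = \frac{-27 + P}{P + 1} = \frac{-27 + P}{1 + P}$)
$\frac{1}{6107 + Q{\left(-24 \right)}} = \frac{1}{6107 + \frac{-27 - 24}{1 - 24}} = \frac{1}{6107 + \frac{1}{-23} \left(-51\right)} = \frac{1}{6107 - - \frac{51}{23}} = \frac{1}{6107 + \frac{51}{23}} = \frac{1}{\frac{140512}{23}} = \frac{23}{140512}$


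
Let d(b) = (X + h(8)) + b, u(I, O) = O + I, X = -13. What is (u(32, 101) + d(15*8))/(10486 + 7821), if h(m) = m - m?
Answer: 240/18307 ≈ 0.013110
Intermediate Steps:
h(m) = 0
u(I, O) = I + O
d(b) = -13 + b (d(b) = (-13 + 0) + b = -13 + b)
(u(32, 101) + d(15*8))/(10486 + 7821) = ((32 + 101) + (-13 + 15*8))/(10486 + 7821) = (133 + (-13 + 120))/18307 = (133 + 107)*(1/18307) = 240*(1/18307) = 240/18307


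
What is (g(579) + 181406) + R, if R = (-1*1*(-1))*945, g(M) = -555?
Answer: 181796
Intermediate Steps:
R = 945 (R = -1*(-1)*945 = 1*945 = 945)
(g(579) + 181406) + R = (-555 + 181406) + 945 = 180851 + 945 = 181796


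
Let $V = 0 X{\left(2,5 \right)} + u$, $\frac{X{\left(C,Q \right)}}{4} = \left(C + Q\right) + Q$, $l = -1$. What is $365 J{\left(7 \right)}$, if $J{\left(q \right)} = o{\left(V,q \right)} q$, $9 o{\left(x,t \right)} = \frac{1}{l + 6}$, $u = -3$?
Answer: $\frac{511}{9} \approx 56.778$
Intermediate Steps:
$X{\left(C,Q \right)} = 4 C + 8 Q$ ($X{\left(C,Q \right)} = 4 \left(\left(C + Q\right) + Q\right) = 4 \left(C + 2 Q\right) = 4 C + 8 Q$)
$V = -3$ ($V = 0 \left(4 \cdot 2 + 8 \cdot 5\right) - 3 = 0 \left(8 + 40\right) - 3 = 0 \cdot 48 - 3 = 0 - 3 = -3$)
$o{\left(x,t \right)} = \frac{1}{45}$ ($o{\left(x,t \right)} = \frac{1}{9 \left(-1 + 6\right)} = \frac{1}{9 \cdot 5} = \frac{1}{9} \cdot \frac{1}{5} = \frac{1}{45}$)
$J{\left(q \right)} = \frac{q}{45}$
$365 J{\left(7 \right)} = 365 \cdot \frac{1}{45} \cdot 7 = 365 \cdot \frac{7}{45} = \frac{511}{9}$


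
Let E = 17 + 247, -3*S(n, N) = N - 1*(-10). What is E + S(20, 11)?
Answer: 257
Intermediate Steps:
S(n, N) = -10/3 - N/3 (S(n, N) = -(N - 1*(-10))/3 = -(N + 10)/3 = -(10 + N)/3 = -10/3 - N/3)
E = 264
E + S(20, 11) = 264 + (-10/3 - ⅓*11) = 264 + (-10/3 - 11/3) = 264 - 7 = 257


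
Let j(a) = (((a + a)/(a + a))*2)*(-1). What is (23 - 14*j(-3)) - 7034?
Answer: -6983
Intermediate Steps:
j(a) = -2 (j(a) = (((2*a)/((2*a)))*2)*(-1) = (((2*a)*(1/(2*a)))*2)*(-1) = (1*2)*(-1) = 2*(-1) = -2)
(23 - 14*j(-3)) - 7034 = (23 - 14*(-2)) - 7034 = (23 + 28) - 7034 = 51 - 7034 = -6983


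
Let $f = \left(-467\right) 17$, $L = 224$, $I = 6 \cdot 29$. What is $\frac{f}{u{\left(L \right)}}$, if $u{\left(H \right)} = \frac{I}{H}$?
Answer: $- \frac{889168}{87} \approx -10220.0$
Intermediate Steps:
$I = 174$
$u{\left(H \right)} = \frac{174}{H}$
$f = -7939$
$\frac{f}{u{\left(L \right)}} = - \frac{7939}{174 \cdot \frac{1}{224}} = - \frac{7939}{\frac{87}{112}} = \left(-7939\right) \frac{112}{87} = - \frac{889168}{87}$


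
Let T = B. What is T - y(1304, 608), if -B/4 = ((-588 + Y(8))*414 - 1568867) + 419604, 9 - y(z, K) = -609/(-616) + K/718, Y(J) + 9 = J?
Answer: 176044171769/31592 ≈ 5.5724e+6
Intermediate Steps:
Y(J) = -9 + J
y(z, K) = 705/88 - K/718 (y(z, K) = 9 - (-609/(-616) + K/718) = 9 - (-609*(-1/616) + K*(1/718)) = 9 - (87/88 + K/718) = 9 + (-87/88 - K/718) = 705/88 - K/718)
B = 5572436 (B = -4*(((-588 + (-9 + 8))*414 - 1568867) + 419604) = -4*(((-588 - 1)*414 - 1568867) + 419604) = -4*((-589*414 - 1568867) + 419604) = -4*((-243846 - 1568867) + 419604) = -4*(-1812713 + 419604) = -4*(-1393109) = 5572436)
T = 5572436
T - y(1304, 608) = 5572436 - (705/88 - 1/718*608) = 5572436 - (705/88 - 304/359) = 5572436 - 1*226343/31592 = 5572436 - 226343/31592 = 176044171769/31592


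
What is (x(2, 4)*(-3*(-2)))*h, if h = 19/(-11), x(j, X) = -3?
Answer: 342/11 ≈ 31.091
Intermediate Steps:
h = -19/11 (h = 19*(-1/11) = -19/11 ≈ -1.7273)
(x(2, 4)*(-3*(-2)))*h = -(-9)*(-2)*(-19/11) = -3*6*(-19/11) = -18*(-19/11) = 342/11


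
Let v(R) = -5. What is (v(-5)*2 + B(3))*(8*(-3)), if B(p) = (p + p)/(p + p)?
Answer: 216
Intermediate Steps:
B(p) = 1 (B(p) = (2*p)/((2*p)) = (2*p)*(1/(2*p)) = 1)
(v(-5)*2 + B(3))*(8*(-3)) = (-5*2 + 1)*(8*(-3)) = (-10 + 1)*(-24) = -9*(-24) = 216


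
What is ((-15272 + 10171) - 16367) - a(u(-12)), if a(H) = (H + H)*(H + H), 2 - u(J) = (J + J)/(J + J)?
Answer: -21472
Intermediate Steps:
u(J) = 1 (u(J) = 2 - (J + J)/(J + J) = 2 - 2*J/(2*J) = 2 - 2*J*1/(2*J) = 2 - 1*1 = 2 - 1 = 1)
a(H) = 4*H**2 (a(H) = (2*H)*(2*H) = 4*H**2)
((-15272 + 10171) - 16367) - a(u(-12)) = ((-15272 + 10171) - 16367) - 4*1**2 = (-5101 - 16367) - 4 = -21468 - 1*4 = -21468 - 4 = -21472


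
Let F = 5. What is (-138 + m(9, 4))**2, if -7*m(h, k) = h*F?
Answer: 1022121/49 ≈ 20860.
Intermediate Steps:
m(h, k) = -5*h/7 (m(h, k) = -h*5/7 = -5*h/7)
(-138 + m(9, 4))**2 = (-138 - 5/7*9)**2 = (-138 - 45/7)**2 = (-1011/7)**2 = 1022121/49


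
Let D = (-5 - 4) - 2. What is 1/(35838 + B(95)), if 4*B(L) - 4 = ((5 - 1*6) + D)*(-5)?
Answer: 1/35854 ≈ 2.7891e-5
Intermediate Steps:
D = -11 (D = -9 - 2 = -11)
B(L) = 16 (B(L) = 1 + (((5 - 1*6) - 11)*(-5))/4 = 1 + (((5 - 6) - 11)*(-5))/4 = 1 + ((-1 - 11)*(-5))/4 = 1 + (-12*(-5))/4 = 1 + (1/4)*60 = 1 + 15 = 16)
1/(35838 + B(95)) = 1/(35838 + 16) = 1/35854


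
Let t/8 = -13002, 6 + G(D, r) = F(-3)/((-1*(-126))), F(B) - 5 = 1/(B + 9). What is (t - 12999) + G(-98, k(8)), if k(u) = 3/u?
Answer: -88467845/756 ≈ -1.1702e+5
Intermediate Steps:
F(B) = 5 + 1/(9 + B) (F(B) = 5 + 1/(B + 9) = 5 + 1/(9 + B))
G(D, r) = -4505/756 (G(D, r) = -6 + ((46 + 5*(-3))/(9 - 3))/((-1*(-126))) = -6 + ((46 - 15)/6)/126 = -6 + ((⅙)*31)*(1/126) = -6 + (31/6)*(1/126) = -6 + 31/756 = -4505/756)
t = -104016 (t = 8*(-13002) = -104016)
(t - 12999) + G(-98, k(8)) = (-104016 - 12999) - 4505/756 = -117015 - 4505/756 = -88467845/756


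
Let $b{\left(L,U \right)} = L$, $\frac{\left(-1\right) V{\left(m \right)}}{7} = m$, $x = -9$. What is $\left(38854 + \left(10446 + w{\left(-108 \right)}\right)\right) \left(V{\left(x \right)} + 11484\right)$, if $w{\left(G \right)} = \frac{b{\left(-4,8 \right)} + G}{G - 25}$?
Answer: $\frac{10816259652}{19} \approx 5.6928 \cdot 10^{8}$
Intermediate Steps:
$V{\left(m \right)} = - 7 m$
$w{\left(G \right)} = \frac{-4 + G}{-25 + G}$ ($w{\left(G \right)} = \frac{-4 + G}{G - 25} = \frac{-4 + G}{-25 + G}$)
$\left(38854 + \left(10446 + w{\left(-108 \right)}\right)\right) \left(V{\left(x \right)} + 11484\right) = \left(38854 + \left(10446 + \frac{-4 - 108}{-25 - 108}\right)\right) \left(\left(-7\right) \left(-9\right) + 11484\right) = \left(38854 + \left(10446 + \frac{1}{-133} \left(-112\right)\right)\right) \left(63 + 11484\right) = \left(38854 + \left(10446 - - \frac{16}{19}\right)\right) 11547 = \left(38854 + \left(10446 + \frac{16}{19}\right)\right) 11547 = \left(38854 + \frac{198490}{19}\right) 11547 = \frac{936716}{19} \cdot 11547 = \frac{10816259652}{19}$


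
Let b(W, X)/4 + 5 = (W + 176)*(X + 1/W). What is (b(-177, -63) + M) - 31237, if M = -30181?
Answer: -10829918/177 ≈ -61186.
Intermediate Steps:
b(W, X) = -20 + 4*(176 + W)*(X + 1/W) (b(W, X) = -20 + 4*((W + 176)*(X + 1/W)) = -20 + 4*((176 + W)*(X + 1/W)) = -20 + 4*(176 + W)*(X + 1/W))
(b(-177, -63) + M) - 31237 = ((-16 + 704*(-63) + 704/(-177) + 4*(-177)*(-63)) - 30181) - 31237 = ((-16 - 44352 + 704*(-1/177) + 44604) - 30181) - 31237 = ((-16 - 44352 - 704/177 + 44604) - 30181) - 31237 = (41068/177 - 30181) - 31237 = -5300969/177 - 31237 = -10829918/177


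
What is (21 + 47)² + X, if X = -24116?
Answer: -19492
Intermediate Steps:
(21 + 47)² + X = (21 + 47)² - 24116 = 68² - 24116 = 4624 - 24116 = -19492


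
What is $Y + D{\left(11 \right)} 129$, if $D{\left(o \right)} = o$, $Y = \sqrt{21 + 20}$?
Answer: $1419 + \sqrt{41} \approx 1425.4$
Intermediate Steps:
$Y = \sqrt{41} \approx 6.4031$
$Y + D{\left(11 \right)} 129 = \sqrt{41} + 11 \cdot 129 = \sqrt{41} + 1419 = 1419 + \sqrt{41}$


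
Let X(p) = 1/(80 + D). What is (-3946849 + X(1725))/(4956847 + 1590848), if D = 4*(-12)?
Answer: -126299167/209526240 ≈ -0.60278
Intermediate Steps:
D = -48
X(p) = 1/32 (X(p) = 1/(80 - 48) = 1/32)
(-3946849 + X(1725))/(4956847 + 1590848) = (-3946849 + 1/32)/(4956847 + 1590848) = -126299167/32/6547695 = -126299167/32*1/6547695 = -126299167/209526240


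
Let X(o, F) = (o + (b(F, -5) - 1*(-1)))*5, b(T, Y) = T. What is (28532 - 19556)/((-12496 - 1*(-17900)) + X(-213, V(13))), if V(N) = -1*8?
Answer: 561/269 ≈ 2.0855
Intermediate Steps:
V(N) = -8
X(o, F) = 5 + 5*F + 5*o (X(o, F) = (o + (F - 1*(-1)))*5 = (o + (F + 1))*5 = (o + (1 + F))*5 = (1 + F + o)*5 = 5 + 5*F + 5*o)
(28532 - 19556)/((-12496 - 1*(-17900)) + X(-213, V(13))) = (28532 - 19556)/((-12496 - 1*(-17900)) + (5 + 5*(-8) + 5*(-213))) = 8976/((-12496 + 17900) + (5 - 40 - 1065)) = 8976/(5404 - 1100) = 8976/4304 = 8976*(1/4304) = 561/269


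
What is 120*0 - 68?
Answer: -68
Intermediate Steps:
120*0 - 68 = 0 - 68 = -68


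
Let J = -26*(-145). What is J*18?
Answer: 67860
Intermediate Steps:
J = 3770
J*18 = 3770*18 = 67860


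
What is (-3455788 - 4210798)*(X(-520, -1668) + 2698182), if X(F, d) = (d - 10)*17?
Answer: -20467147314416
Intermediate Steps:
X(F, d) = -170 + 17*d (X(F, d) = (-10 + d)*17 = -170 + 17*d)
(-3455788 - 4210798)*(X(-520, -1668) + 2698182) = (-3455788 - 4210798)*((-170 + 17*(-1668)) + 2698182) = -7666586*((-170 - 28356) + 2698182) = -7666586*(-28526 + 2698182) = -7666586*2669656 = -20467147314416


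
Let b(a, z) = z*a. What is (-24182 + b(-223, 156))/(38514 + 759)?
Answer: -58970/39273 ≈ -1.5015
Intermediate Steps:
b(a, z) = a*z
(-24182 + b(-223, 156))/(38514 + 759) = (-24182 - 223*156)/(38514 + 759) = (-24182 - 34788)/39273 = -58970*1/39273 = -58970/39273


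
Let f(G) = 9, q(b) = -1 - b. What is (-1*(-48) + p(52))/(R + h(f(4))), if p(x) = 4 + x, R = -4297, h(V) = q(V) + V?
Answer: -52/2149 ≈ -0.024197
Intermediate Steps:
h(V) = -1 (h(V) = (-1 - V) + V = -1)
(-1*(-48) + p(52))/(R + h(f(4))) = (-1*(-48) + (4 + 52))/(-4297 - 1) = (48 + 56)/(-4298) = 104*(-1/4298) = -52/2149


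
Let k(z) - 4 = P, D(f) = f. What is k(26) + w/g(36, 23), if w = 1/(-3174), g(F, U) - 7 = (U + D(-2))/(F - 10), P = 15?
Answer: 6121046/322161 ≈ 19.000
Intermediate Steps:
g(F, U) = 7 + (-2 + U)/(-10 + F) (g(F, U) = 7 + (U - 2)/(F - 10) = 7 + (-2 + U)/(-10 + F))
w = -1/3174 ≈ -0.00031506
k(z) = 19 (k(z) = 4 + 15 = 19)
k(26) + w/g(36, 23) = 19 - (-10 + 36)/(-72 + 23 + 7*36)/3174 = 19 - 26/(-72 + 23 + 252)/3174 = 19 - 1/(3174*((1/26)*203)) = 19 - 1/(3174*203/26) = 19 - 1/3174*26/203 = 19 - 13/322161 = 6121046/322161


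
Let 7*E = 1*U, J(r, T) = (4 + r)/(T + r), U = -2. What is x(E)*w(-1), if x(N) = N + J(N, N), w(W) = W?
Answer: 95/14 ≈ 6.7857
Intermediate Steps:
J(r, T) = (4 + r)/(T + r)
E = -2/7 (E = (1*(-2))/7 = (⅐)*(-2) = -2/7 ≈ -0.28571)
x(N) = N + (4 + N)/(2*N) (x(N) = N + (4 + N)/(N + N) = N + (4 + N)/((2*N)) = N + (1/(2*N))*(4 + N) = N + (4 + N)/(2*N))
x(E)*w(-1) = (½ - 2/7 + 2/(-2/7))*(-1) = (½ - 2/7 + 2*(-7/2))*(-1) = (½ - 2/7 - 7)*(-1) = -95/14*(-1) = 95/14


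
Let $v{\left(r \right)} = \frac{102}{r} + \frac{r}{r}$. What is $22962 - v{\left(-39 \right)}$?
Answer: $\frac{298527}{13} \approx 22964.0$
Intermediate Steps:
$v{\left(r \right)} = 1 + \frac{102}{r}$ ($v{\left(r \right)} = \frac{102}{r} + 1 = 1 + \frac{102}{r}$)
$22962 - v{\left(-39 \right)} = 22962 - \frac{102 - 39}{-39} = 22962 - \left(- \frac{1}{39}\right) 63 = 22962 - - \frac{21}{13} = 22962 + \frac{21}{13} = \frac{298527}{13}$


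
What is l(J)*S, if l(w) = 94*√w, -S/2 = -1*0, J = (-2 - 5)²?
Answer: 0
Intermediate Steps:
J = 49 (J = (-7)² = 49)
S = 0 (S = -(-2)*0 = -2*0 = 0)
l(J)*S = (94*√49)*0 = (94*7)*0 = 658*0 = 0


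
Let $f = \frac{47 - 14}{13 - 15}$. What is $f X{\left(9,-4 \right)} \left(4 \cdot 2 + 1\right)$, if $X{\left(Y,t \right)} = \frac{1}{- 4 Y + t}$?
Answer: $\frac{297}{80} \approx 3.7125$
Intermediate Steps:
$X{\left(Y,t \right)} = \frac{1}{t - 4 Y}$
$f = - \frac{33}{2}$ ($f = \frac{33}{-2} = 33 \left(- \frac{1}{2}\right) = - \frac{33}{2} \approx -16.5$)
$f X{\left(9,-4 \right)} \left(4 \cdot 2 + 1\right) = - \frac{33}{2 \left(-4 - 36\right)} \left(4 \cdot 2 + 1\right) = - \frac{33}{2 \left(-4 - 36\right)} \left(8 + 1\right) = - \frac{33}{2 \left(-40\right)} 9 = \left(- \frac{33}{2}\right) \left(- \frac{1}{40}\right) 9 = \frac{33}{80} \cdot 9 = \frac{297}{80}$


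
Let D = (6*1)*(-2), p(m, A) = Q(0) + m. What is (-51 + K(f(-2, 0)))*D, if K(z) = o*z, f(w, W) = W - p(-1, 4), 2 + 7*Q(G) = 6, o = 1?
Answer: 4248/7 ≈ 606.86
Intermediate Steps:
Q(G) = 4/7 (Q(G) = -2/7 + (1/7)*6 = -2/7 + 6/7 = 4/7)
p(m, A) = 4/7 + m
f(w, W) = 3/7 + W (f(w, W) = W - (4/7 - 1) = W - 1*(-3/7) = W + 3/7 = 3/7 + W)
D = -12 (D = 6*(-2) = -12)
K(z) = z (K(z) = 1*z = z)
(-51 + K(f(-2, 0)))*D = (-51 + (3/7 + 0))*(-12) = (-51 + 3/7)*(-12) = -354/7*(-12) = 4248/7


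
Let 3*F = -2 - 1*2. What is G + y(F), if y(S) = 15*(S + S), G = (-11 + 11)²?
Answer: -40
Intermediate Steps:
G = 0 (G = 0² = 0)
F = -4/3 (F = (-2 - 1*2)/3 = (-2 - 2)/3 = (⅓)*(-4) = -4/3 ≈ -1.3333)
y(S) = 30*S (y(S) = 15*(2*S) = 30*S)
G + y(F) = 0 + 30*(-4/3) = 0 - 40 = -40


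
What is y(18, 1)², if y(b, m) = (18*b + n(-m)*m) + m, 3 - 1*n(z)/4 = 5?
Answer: 100489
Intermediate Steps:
n(z) = -8 (n(z) = 12 - 4*5 = 12 - 20 = -8)
y(b, m) = -7*m + 18*b (y(b, m) = (18*b - 8*m) + m = (-8*m + 18*b) + m = -7*m + 18*b)
y(18, 1)² = (-7*1 + 18*18)² = (-7 + 324)² = 317² = 100489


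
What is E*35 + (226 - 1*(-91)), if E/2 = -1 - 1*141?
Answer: -9623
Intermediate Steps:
E = -284 (E = 2*(-1 - 1*141) = 2*(-1 - 141) = 2*(-142) = -284)
E*35 + (226 - 1*(-91)) = -284*35 + (226 - 1*(-91)) = -9940 + (226 + 91) = -9940 + 317 = -9623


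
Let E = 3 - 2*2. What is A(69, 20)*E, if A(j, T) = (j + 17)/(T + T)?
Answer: -43/20 ≈ -2.1500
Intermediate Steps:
E = -1 (E = 3 - 4 = -1)
A(j, T) = (17 + j)/(2*T) (A(j, T) = (17 + j)/((2*T)) = (17 + j)*(1/(2*T)) = (17 + j)/(2*T))
A(69, 20)*E = ((½)*(17 + 69)/20)*(-1) = ((½)*(1/20)*86)*(-1) = (43/20)*(-1) = -43/20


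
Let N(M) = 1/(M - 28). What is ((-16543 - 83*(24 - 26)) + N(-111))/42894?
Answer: -1138202/2981133 ≈ -0.38180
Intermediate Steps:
N(M) = 1/(-28 + M)
((-16543 - 83*(24 - 26)) + N(-111))/42894 = ((-16543 - 83*(24 - 26)) + 1/(-28 - 111))/42894 = ((-16543 - 83*(-2)) + 1/(-139))*(1/42894) = ((-16543 + 166) - 1/139)*(1/42894) = (-16377 - 1/139)*(1/42894) = -2276404/139*1/42894 = -1138202/2981133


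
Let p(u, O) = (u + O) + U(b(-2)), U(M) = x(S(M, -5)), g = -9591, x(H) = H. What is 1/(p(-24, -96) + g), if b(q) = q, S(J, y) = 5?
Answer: -1/9706 ≈ -0.00010303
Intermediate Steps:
U(M) = 5
p(u, O) = 5 + O + u (p(u, O) = (u + O) + 5 = (O + u) + 5 = 5 + O + u)
1/(p(-24, -96) + g) = 1/((5 - 96 - 24) - 9591) = 1/(-115 - 9591) = 1/(-9706) = -1/9706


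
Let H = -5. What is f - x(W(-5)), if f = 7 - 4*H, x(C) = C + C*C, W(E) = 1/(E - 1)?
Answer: 977/36 ≈ 27.139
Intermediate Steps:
W(E) = 1/(-1 + E)
x(C) = C + C²
f = 27 (f = 7 - 4*(-5) = 7 + 20 = 27)
f - x(W(-5)) = 27 - (1 + 1/(-1 - 5))/(-1 - 5) = 27 - (1 + 1/(-6))/(-6) = 27 - (-1)*(1 - ⅙)/6 = 27 - (-1)*5/(6*6) = 27 - 1*(-5/36) = 27 + 5/36 = 977/36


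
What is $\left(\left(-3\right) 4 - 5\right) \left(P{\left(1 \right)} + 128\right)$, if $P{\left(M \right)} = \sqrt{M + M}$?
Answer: $-2176 - 17 \sqrt{2} \approx -2200.0$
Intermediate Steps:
$P{\left(M \right)} = \sqrt{2} \sqrt{M}$ ($P{\left(M \right)} = \sqrt{2 M} = \sqrt{2} \sqrt{M}$)
$\left(\left(-3\right) 4 - 5\right) \left(P{\left(1 \right)} + 128\right) = \left(\left(-3\right) 4 - 5\right) \left(\sqrt{2} \sqrt{1} + 128\right) = \left(-12 - 5\right) \left(\sqrt{2} \cdot 1 + 128\right) = - 17 \left(\sqrt{2} + 128\right) = - 17 \left(128 + \sqrt{2}\right) = -2176 - 17 \sqrt{2}$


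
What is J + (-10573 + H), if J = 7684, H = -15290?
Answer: -18179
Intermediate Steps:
J + (-10573 + H) = 7684 + (-10573 - 15290) = 7684 - 25863 = -18179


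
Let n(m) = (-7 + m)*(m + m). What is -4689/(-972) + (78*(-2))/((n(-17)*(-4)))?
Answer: 35779/7344 ≈ 4.8719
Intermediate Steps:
n(m) = 2*m*(-7 + m) (n(m) = (-7 + m)*(2*m) = 2*m*(-7 + m))
-4689/(-972) + (78*(-2))/((n(-17)*(-4))) = -4689/(-972) + (78*(-2))/(((2*(-17)*(-7 - 17))*(-4))) = -4689*(-1/972) - 156/((2*(-17)*(-24))*(-4)) = 521/108 - 156/(816*(-4)) = 521/108 - 156/(-3264) = 521/108 - 156*(-1/3264) = 521/108 + 13/272 = 35779/7344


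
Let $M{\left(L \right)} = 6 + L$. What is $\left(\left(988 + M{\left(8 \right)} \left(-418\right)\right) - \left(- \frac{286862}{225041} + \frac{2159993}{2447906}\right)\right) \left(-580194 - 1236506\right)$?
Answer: $\frac{2433706160159618539750}{275439607073} \approx 8.8357 \cdot 10^{9}$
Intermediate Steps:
$\left(\left(988 + M{\left(8 \right)} \left(-418\right)\right) - \left(- \frac{286862}{225041} + \frac{2159993}{2447906}\right)\right) \left(-580194 - 1236506\right) = \left(\left(988 + \left(6 + 8\right) \left(-418\right)\right) - \left(- \frac{286862}{225041} + \frac{2159993}{2447906}\right)\right) \left(-580194 - 1236506\right) = \left(\left(988 + 14 \left(-418\right)\right) - - \frac{216124226259}{550879214146}\right) \left(-1816700\right) = \left(\left(988 - 5852\right) + \left(\frac{286862}{225041} - \frac{2159993}{2447906}\right)\right) \left(-1816700\right) = \left(-4864 + \frac{216124226259}{550879214146}\right) \left(-1816700\right) = \left(- \frac{2679260373379885}{550879214146}\right) \left(-1816700\right) = \frac{2433706160159618539750}{275439607073}$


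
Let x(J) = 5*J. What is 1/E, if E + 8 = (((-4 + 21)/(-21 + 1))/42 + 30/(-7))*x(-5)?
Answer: 168/16741 ≈ 0.010035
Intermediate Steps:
E = 16741/168 (E = -8 + (((-4 + 21)/(-21 + 1))/42 + 30/(-7))*(5*(-5)) = -8 + ((17/(-20))*(1/42) + 30*(-⅐))*(-25) = -8 + ((17*(-1/20))*(1/42) - 30/7)*(-25) = -8 + (-17/20*1/42 - 30/7)*(-25) = -8 + (-17/840 - 30/7)*(-25) = -8 - 3617/840*(-25) = -8 + 18085/168 = 16741/168 ≈ 99.649)
1/E = 1/(16741/168) = 168/16741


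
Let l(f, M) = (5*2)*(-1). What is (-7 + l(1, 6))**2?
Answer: 289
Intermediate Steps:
l(f, M) = -10 (l(f, M) = 10*(-1) = -10)
(-7 + l(1, 6))**2 = (-7 - 10)**2 = (-17)**2 = 289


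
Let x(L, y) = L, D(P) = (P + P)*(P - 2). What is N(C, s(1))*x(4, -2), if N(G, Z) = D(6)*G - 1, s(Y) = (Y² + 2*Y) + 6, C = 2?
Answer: 380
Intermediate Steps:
D(P) = 2*P*(-2 + P) (D(P) = (2*P)*(-2 + P) = 2*P*(-2 + P))
s(Y) = 6 + Y² + 2*Y
N(G, Z) = -1 + 48*G (N(G, Z) = (2*6*(-2 + 6))*G - 1 = (2*6*4)*G - 1 = 48*G - 1 = -1 + 48*G)
N(C, s(1))*x(4, -2) = (-1 + 48*2)*4 = (-1 + 96)*4 = 95*4 = 380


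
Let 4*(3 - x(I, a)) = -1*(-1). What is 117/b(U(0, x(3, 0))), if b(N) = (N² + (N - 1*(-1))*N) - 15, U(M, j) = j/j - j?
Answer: -936/85 ≈ -11.012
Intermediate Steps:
x(I, a) = 11/4 (x(I, a) = 3 - (-1)*(-1)/4 = 3 - ¼*1 = 3 - ¼ = 11/4)
U(M, j) = 1 - j
b(N) = -15 + N² + N*(1 + N) (b(N) = (N² + (N + 1)*N) - 15 = (N² + (1 + N)*N) - 15 = (N² + N*(1 + N)) - 15 = -15 + N² + N*(1 + N))
117/b(U(0, x(3, 0))) = 117/(-15 + (1 - 1*11/4) + 2*(1 - 1*11/4)²) = 117/(-15 + (1 - 11/4) + 2*(1 - 11/4)²) = 117/(-15 - 7/4 + 2*(-7/4)²) = 117/(-15 - 7/4 + 2*(49/16)) = 117/(-15 - 7/4 + 49/8) = 117/(-85/8) = 117*(-8/85) = -936/85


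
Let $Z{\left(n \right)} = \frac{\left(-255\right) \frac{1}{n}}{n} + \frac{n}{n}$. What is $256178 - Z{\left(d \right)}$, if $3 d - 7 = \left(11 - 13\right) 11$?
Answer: $\frac{1280936}{5} \approx 2.5619 \cdot 10^{5}$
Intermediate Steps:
$d = -5$ ($d = \frac{7}{3} + \frac{\left(11 - 13\right) 11}{3} = \frac{7}{3} + \frac{\left(-2\right) 11}{3} = \frac{7}{3} + \frac{1}{3} \left(-22\right) = \frac{7}{3} - \frac{22}{3} = -5$)
$Z{\left(n \right)} = 1 - \frac{255}{n^{2}}$ ($Z{\left(n \right)} = - \frac{255}{n^{2}} + 1 = 1 - \frac{255}{n^{2}}$)
$256178 - Z{\left(d \right)} = 256178 - \left(1 - \frac{255}{25}\right) = 256178 - \left(1 - \frac{51}{5}\right) = 256178 - - \frac{46}{5} = 256178 + \frac{46}{5} = \frac{1280936}{5}$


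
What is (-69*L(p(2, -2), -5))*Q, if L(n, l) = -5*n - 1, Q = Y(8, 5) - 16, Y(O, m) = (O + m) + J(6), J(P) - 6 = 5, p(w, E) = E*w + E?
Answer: -16008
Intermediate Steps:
p(w, E) = E + E*w
J(P) = 11 (J(P) = 6 + 5 = 11)
Y(O, m) = 11 + O + m (Y(O, m) = (O + m) + 11 = 11 + O + m)
Q = 8 (Q = (11 + 8 + 5) - 16 = 24 - 16 = 8)
L(n, l) = -1 - 5*n
(-69*L(p(2, -2), -5))*Q = -69*(-1 - (-10)*(1 + 2))*8 = -69*(-1 - (-10)*3)*8 = -69*(-1 - 5*(-6))*8 = -69*(-1 + 30)*8 = -69*29*8 = -2001*8 = -16008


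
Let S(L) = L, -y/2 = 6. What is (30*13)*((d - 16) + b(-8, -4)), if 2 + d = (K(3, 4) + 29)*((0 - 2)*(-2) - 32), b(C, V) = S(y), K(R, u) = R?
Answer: -361140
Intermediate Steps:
y = -12 (y = -2*6 = -12)
b(C, V) = -12
d = -898 (d = -2 + (3 + 29)*((0 - 2)*(-2) - 32) = -2 + 32*(-2*(-2) - 32) = -2 + 32*(4 - 32) = -2 + 32*(-28) = -2 - 896 = -898)
(30*13)*((d - 16) + b(-8, -4)) = (30*13)*((-898 - 16) - 12) = 390*(-914 - 12) = 390*(-926) = -361140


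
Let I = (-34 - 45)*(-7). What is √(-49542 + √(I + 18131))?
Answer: √(-49542 + 6*√519) ≈ 222.27*I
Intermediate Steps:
I = 553 (I = -79*(-7) = 553)
√(-49542 + √(I + 18131)) = √(-49542 + √(553 + 18131)) = √(-49542 + √18684) = √(-49542 + 6*√519)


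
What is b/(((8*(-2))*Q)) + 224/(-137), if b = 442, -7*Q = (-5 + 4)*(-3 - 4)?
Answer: 28485/1096 ≈ 25.990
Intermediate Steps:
Q = -1 (Q = -(-5 + 4)*(-3 - 4)/7 = -(-1)*(-7)/7 = -1/7*7 = -1)
b/(((8*(-2))*Q)) + 224/(-137) = 442/(((8*(-2))*(-1))) + 224/(-137) = 442/((-16*(-1))) + 224*(-1/137) = 442/16 - 224/137 = 442*(1/16) - 224/137 = 221/8 - 224/137 = 28485/1096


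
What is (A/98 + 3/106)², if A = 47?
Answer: 1739761/6744409 ≈ 0.25796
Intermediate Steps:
(A/98 + 3/106)² = (47/98 + 3/106)² = (1319/2597)² = 1739761/6744409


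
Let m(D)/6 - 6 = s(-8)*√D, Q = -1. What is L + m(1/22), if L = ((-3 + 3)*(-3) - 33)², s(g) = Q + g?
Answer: 1125 - 27*√22/11 ≈ 1113.5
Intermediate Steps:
s(g) = -1 + g
m(D) = 36 - 54*√D (m(D) = 36 + 6*((-1 - 8)*√D) = 36 + 6*(-9*√D) = 36 - 54*√D)
L = 1089 (L = (0*(-3) - 33)² = (0 - 33)² = (-33)² = 1089)
L + m(1/22) = 1089 + (36 - 54*√22/22) = 1089 + (36 - 27*√22/11) = 1125 - 27*√22/11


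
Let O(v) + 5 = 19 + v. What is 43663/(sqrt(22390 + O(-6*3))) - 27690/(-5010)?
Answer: 923/167 + 43663*sqrt(22386)/22386 ≈ 297.35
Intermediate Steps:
O(v) = 14 + v (O(v) = -5 + (19 + v) = 14 + v)
43663/(sqrt(22390 + O(-6*3))) - 27690/(-5010) = 43663/(sqrt(22390 + (14 - 6*3))) - 27690/(-5010) = 43663/(sqrt(22390 + (14 - 18))) - 27690*(-1/5010) = 43663/(sqrt(22390 - 4)) + 923/167 = 43663/(sqrt(22386)) + 923/167 = 43663*(sqrt(22386)/22386) + 923/167 = 43663*sqrt(22386)/22386 + 923/167 = 923/167 + 43663*sqrt(22386)/22386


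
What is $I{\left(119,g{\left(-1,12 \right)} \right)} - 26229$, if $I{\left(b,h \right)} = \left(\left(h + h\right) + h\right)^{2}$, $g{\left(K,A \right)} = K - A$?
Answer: $-24708$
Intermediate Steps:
$I{\left(b,h \right)} = 9 h^{2}$ ($I{\left(b,h \right)} = \left(2 h + h\right)^{2} = \left(3 h\right)^{2} = 9 h^{2}$)
$I{\left(119,g{\left(-1,12 \right)} \right)} - 26229 = 9 \left(-1 - 12\right)^{2} - 26229 = 9 \left(-13\right)^{2} - 26229 = 9 \cdot 169 - 26229 = 1521 - 26229 = -24708$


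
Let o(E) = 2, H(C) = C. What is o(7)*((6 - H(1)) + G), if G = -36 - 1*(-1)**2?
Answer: -64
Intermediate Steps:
G = -37 (G = -36 - 1*1 = -36 - 1 = -37)
o(7)*((6 - H(1)) + G) = 2*((6 - 1*1) - 37) = 2*((6 - 1) - 37) = 2*(5 - 37) = 2*(-32) = -64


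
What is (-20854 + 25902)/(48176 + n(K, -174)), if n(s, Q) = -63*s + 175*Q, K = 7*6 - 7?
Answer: 5048/15521 ≈ 0.32524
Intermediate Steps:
K = 35 (K = 42 - 7 = 35)
(-20854 + 25902)/(48176 + n(K, -174)) = (-20854 + 25902)/(48176 + (-63*35 + 175*(-174))) = 5048/(48176 + (-2205 - 30450)) = 5048/(48176 - 32655) = 5048/15521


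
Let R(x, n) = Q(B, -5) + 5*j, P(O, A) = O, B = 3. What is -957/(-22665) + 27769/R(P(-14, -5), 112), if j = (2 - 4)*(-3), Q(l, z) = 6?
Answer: 209806279/271980 ≈ 771.40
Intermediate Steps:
j = 6 (j = -2*(-3) = 6)
R(x, n) = 36 (R(x, n) = 6 + 5*6 = 6 + 30 = 36)
-957/(-22665) + 27769/R(P(-14, -5), 112) = -957/(-22665) + 27769/36 = -957*(-1/22665) + 27769*(1/36) = 319/7555 + 27769/36 = 209806279/271980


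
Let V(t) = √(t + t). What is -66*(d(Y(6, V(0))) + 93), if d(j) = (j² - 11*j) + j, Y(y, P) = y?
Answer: -4554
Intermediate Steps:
V(t) = √2*√t (V(t) = √(2*t) = √2*√t)
d(j) = j² - 10*j
-66*(d(Y(6, V(0))) + 93) = -66*(6*(-10 + 6) + 93) = -66*(6*(-4) + 93) = -66*(-24 + 93) = -66*69 = -4554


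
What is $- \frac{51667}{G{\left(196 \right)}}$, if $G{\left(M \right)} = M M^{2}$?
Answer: $- \frac{7381}{1075648} \approx -0.0068619$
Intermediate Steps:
$G{\left(M \right)} = M^{3}$
$- \frac{51667}{G{\left(196 \right)}} = - \frac{51667}{196^{3}} = - \frac{51667}{7529536} = \left(-51667\right) \frac{1}{7529536} = - \frac{7381}{1075648}$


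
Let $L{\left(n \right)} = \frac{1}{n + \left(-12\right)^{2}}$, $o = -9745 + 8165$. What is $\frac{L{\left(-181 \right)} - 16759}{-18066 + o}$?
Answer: $\frac{16318}{19129} \approx 0.85305$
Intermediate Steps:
$o = -1580$
$L{\left(n \right)} = \frac{1}{144 + n}$ ($L{\left(n \right)} = \frac{1}{n + 144} = \frac{1}{144 + n}$)
$\frac{L{\left(-181 \right)} - 16759}{-18066 + o} = \frac{\frac{1}{144 - 181} - 16759}{-18066 - 1580} = \frac{\frac{1}{-37} - 16759}{-19646} = \left(- \frac{1}{37} - 16759\right) \left(- \frac{1}{19646}\right) = \left(- \frac{620084}{37}\right) \left(- \frac{1}{19646}\right) = \frac{16318}{19129}$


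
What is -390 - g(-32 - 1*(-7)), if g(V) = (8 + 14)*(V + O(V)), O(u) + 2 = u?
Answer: 754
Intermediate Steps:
O(u) = -2 + u
g(V) = -44 + 44*V (g(V) = (8 + 14)*(V + (-2 + V)) = 22*(-2 + 2*V) = -44 + 44*V)
-390 - g(-32 - 1*(-7)) = -390 - (-44 + 44*(-32 - 1*(-7))) = -390 - (-44 + 44*(-32 + 7)) = -390 - (-44 + 44*(-25)) = -390 - (-44 - 1100) = -390 - 1*(-1144) = -390 + 1144 = 754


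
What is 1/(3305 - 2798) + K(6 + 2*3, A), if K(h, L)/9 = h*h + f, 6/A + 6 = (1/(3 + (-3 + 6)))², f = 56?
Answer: 912601/507 ≈ 1800.0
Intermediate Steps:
A = -216/215 (A = 6/(-6 + (1/(3 + (-3 + 6)))²) = 6/(-6 + (1/(3 + 3))²) = 6/(-6 + (1/6)²) = 6/(-6 + (⅙)²) = 6/(-6 + 1/36) = 6/(-215/36) = 6*(-36/215) = -216/215 ≈ -1.0047)
K(h, L) = 504 + 9*h² (K(h, L) = 9*(h*h + 56) = 9*(h² + 56) = 9*(56 + h²) = 504 + 9*h²)
1/(3305 - 2798) + K(6 + 2*3, A) = 1/(3305 - 2798) + (504 + 9*(6 + 2*3)²) = 1/507 + (504 + 9*(6 + 6)²) = 1/507 + (504 + 9*12²) = 1/507 + (504 + 9*144) = 1/507 + (504 + 1296) = 1/507 + 1800 = 912601/507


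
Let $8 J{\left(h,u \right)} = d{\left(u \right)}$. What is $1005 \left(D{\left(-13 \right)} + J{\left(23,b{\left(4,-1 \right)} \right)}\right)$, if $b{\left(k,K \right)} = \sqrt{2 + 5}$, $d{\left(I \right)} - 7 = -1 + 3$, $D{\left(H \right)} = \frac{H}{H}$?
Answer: $\frac{17085}{8} \approx 2135.6$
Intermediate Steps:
$D{\left(H \right)} = 1$
$d{\left(I \right)} = 9$ ($d{\left(I \right)} = 7 + \left(-1 + 3\right) = 7 + 2 = 9$)
$b{\left(k,K \right)} = \sqrt{7}$
$J{\left(h,u \right)} = \frac{9}{8}$ ($J{\left(h,u \right)} = \frac{1}{8} \cdot 9 = \frac{9}{8}$)
$1005 \left(D{\left(-13 \right)} + J{\left(23,b{\left(4,-1 \right)} \right)}\right) = 1005 \left(1 + \frac{9}{8}\right) = 1005 \cdot \frac{17}{8} = \frac{17085}{8}$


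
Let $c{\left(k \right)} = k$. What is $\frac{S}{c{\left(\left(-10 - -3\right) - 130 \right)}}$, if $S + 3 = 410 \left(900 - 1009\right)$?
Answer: $\frac{44693}{137} \approx 326.23$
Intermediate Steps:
$S = -44693$ ($S = -3 + 410 \left(900 - 1009\right) = -3 + 410 \left(-109\right) = -3 - 44690 = -44693$)
$\frac{S}{c{\left(\left(-10 - -3\right) - 130 \right)}} = - \frac{44693}{\left(-10 - -3\right) - 130} = - \frac{44693}{\left(-10 + 3\right) - 130} = - \frac{44693}{-7 - 130} = - \frac{44693}{-137} = \left(-44693\right) \left(- \frac{1}{137}\right) = \frac{44693}{137}$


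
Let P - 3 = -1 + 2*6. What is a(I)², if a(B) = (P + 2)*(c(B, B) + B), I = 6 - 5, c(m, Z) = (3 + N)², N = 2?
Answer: 173056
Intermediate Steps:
P = 14 (P = 3 + (-1 + 2*6) = 3 + (-1 + 12) = 3 + 11 = 14)
c(m, Z) = 25 (c(m, Z) = (3 + 2)² = 5² = 25)
I = 1
a(B) = 400 + 16*B (a(B) = (14 + 2)*(25 + B) = 16*(25 + B) = 400 + 16*B)
a(I)² = (400 + 16*1)² = (400 + 16)² = 416² = 173056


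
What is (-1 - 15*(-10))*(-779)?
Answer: -116071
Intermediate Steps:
(-1 - 15*(-10))*(-779) = (-1 + 150)*(-779) = 149*(-779) = -116071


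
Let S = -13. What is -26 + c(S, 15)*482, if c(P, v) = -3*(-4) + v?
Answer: 12988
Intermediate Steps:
c(P, v) = 12 + v
-26 + c(S, 15)*482 = -26 + (12 + 15)*482 = -26 + 27*482 = -26 + 13014 = 12988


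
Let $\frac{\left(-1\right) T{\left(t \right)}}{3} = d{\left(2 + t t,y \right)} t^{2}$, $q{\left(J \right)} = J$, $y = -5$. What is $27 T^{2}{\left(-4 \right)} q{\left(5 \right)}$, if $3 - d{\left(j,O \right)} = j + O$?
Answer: $31104000$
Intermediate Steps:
$d{\left(j,O \right)} = 3 - O - j$ ($d{\left(j,O \right)} = 3 - \left(j + O\right) = 3 - \left(O + j\right) = 3 - O - j$)
$T{\left(t \right)} = - 3 t^{2} \left(6 - t^{2}\right)$ ($T{\left(t \right)} = - 3 \left(3 - -5 - \left(2 + t t\right)\right) t^{2} = - 3 \left(3 + 5 - \left(2 + t^{2}\right)\right) t^{2} = - 3 \left(6 - t^{2}\right) t^{2} = - 3 t^{2} \left(6 - t^{2}\right)$)
$27 T^{2}{\left(-4 \right)} q{\left(5 \right)} = 27 \left(3 \left(-4\right)^{2} \left(-6 + \left(-4\right)^{2}\right)\right)^{2} \cdot 5 = 27 \left(3 \cdot 16 \left(-6 + 16\right)\right)^{2} \cdot 5 = 27 \left(3 \cdot 16 \cdot 10\right)^{2} \cdot 5 = 27 \cdot 480^{2} \cdot 5 = 27 \cdot 230400 \cdot 5 = 6220800 \cdot 5 = 31104000$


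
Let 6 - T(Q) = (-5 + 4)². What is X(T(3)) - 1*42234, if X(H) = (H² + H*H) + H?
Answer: -42179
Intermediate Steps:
T(Q) = 5 (T(Q) = 6 - (-5 + 4)² = 6 - 1*(-1)² = 6 - 1*1 = 6 - 1 = 5)
X(H) = H + 2*H² (X(H) = (H² + H²) + H = 2*H² + H = H + 2*H²)
X(T(3)) - 1*42234 = 5*(1 + 2*5) - 1*42234 = 5*(1 + 10) - 42234 = 5*11 - 42234 = 55 - 42234 = -42179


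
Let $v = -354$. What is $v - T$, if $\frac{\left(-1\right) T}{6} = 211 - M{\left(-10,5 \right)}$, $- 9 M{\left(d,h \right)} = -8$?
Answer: $\frac{2720}{3} \approx 906.67$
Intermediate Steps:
$M{\left(d,h \right)} = \frac{8}{9}$ ($M{\left(d,h \right)} = \left(- \frac{1}{9}\right) \left(-8\right) = \frac{8}{9}$)
$T = - \frac{3782}{3}$ ($T = - 6 \left(211 - \frac{8}{9}\right) = \left(-6\right) \frac{1891}{9} = - \frac{3782}{3} \approx -1260.7$)
$v - T = -354 - - \frac{3782}{3} = -354 + \frac{3782}{3} = \frac{2720}{3}$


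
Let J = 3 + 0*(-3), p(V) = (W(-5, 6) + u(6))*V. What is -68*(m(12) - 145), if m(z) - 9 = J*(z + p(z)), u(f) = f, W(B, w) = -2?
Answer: -2992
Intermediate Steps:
p(V) = 4*V (p(V) = (-2 + 6)*V = 4*V)
J = 3 (J = 3 + 0 = 3)
m(z) = 9 + 15*z (m(z) = 9 + 3*(z + 4*z) = 9 + 3*(5*z) = 9 + 15*z)
-68*(m(12) - 145) = -68*((9 + 15*12) - 145) = -68*((9 + 180) - 145) = -68*(189 - 145) = -68*44 = -2992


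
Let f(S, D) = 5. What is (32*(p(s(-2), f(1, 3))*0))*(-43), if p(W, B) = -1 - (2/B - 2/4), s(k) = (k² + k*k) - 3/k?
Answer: 0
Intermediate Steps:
s(k) = -3/k + 2*k² (s(k) = (k² + k²) - 3/k = 2*k² - 3/k = -3/k + 2*k²)
p(W, B) = -½ - 2/B (p(W, B) = -1 - (2/B - 2*¼) = -1 - (2/B - ½) = -1 - (-½ + 2/B) = -1 + (½ - 2/B) = -½ - 2/B)
(32*(p(s(-2), f(1, 3))*0))*(-43) = (32*(((½)*(-4 - 1*5)/5)*0))*(-43) = (32*(((½)*(⅕)*(-4 - 5))*0))*(-43) = (32*(((½)*(⅕)*(-9))*0))*(-43) = (32*(-9/10*0))*(-43) = (32*0)*(-43) = 0*(-43) = 0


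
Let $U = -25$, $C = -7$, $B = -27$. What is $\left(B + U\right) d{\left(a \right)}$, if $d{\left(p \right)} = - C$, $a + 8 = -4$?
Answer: $-364$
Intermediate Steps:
$a = -12$ ($a = -8 - 4 = -12$)
$d{\left(p \right)} = 7$ ($d{\left(p \right)} = \left(-1\right) \left(-7\right) = 7$)
$\left(B + U\right) d{\left(a \right)} = \left(-27 - 25\right) 7 = \left(-52\right) 7 = -364$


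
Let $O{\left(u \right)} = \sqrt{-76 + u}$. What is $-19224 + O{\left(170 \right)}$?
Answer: $-19224 + \sqrt{94} \approx -19214.0$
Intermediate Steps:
$-19224 + O{\left(170 \right)} = -19224 + \sqrt{-76 + 170} = -19224 + \sqrt{94}$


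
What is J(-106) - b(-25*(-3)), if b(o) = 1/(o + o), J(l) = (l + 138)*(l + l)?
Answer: -1017601/150 ≈ -6784.0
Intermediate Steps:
J(l) = 2*l*(138 + l) (J(l) = (138 + l)*(2*l) = 2*l*(138 + l))
b(o) = 1/(2*o)
J(-106) - b(-25*(-3)) = 2*(-106)*(138 - 106) - 1/(2*((-25*(-3)))) = 2*(-106)*32 - 1/(2*75) = -6784 - 1/(2*75) = -6784 - 1*1/150 = -6784 - 1/150 = -1017601/150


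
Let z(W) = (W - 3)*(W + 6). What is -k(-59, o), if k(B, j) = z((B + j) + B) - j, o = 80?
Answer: -1232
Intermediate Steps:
z(W) = (-3 + W)*(6 + W)
k(B, j) = -18 + (j + 2*B)² + 2*j + 6*B (k(B, j) = (-18 + ((B + j) + B)² + 3*((B + j) + B)) - j = (-18 + (j + 2*B)² + 3*(j + 2*B)) - j = (-18 + (j + 2*B)² + (3*j + 6*B)) - j = (-18 + (j + 2*B)² + 3*j + 6*B) - j = -18 + (j + 2*B)² + 2*j + 6*B)
-k(-59, o) = -(-18 + (80 + 2*(-59))² + 2*80 + 6*(-59)) = -(-18 + (80 - 118)² + 160 - 354) = -(-18 + (-38)² + 160 - 354) = -(-18 + 1444 + 160 - 354) = -1*1232 = -1232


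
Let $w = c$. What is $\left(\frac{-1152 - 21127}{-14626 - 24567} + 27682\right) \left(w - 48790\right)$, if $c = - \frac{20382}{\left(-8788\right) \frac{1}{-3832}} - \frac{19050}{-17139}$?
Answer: $- \frac{5492519380700525780}{3440065811} \approx -1.5966 \cdot 10^{9}$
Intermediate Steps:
$c = - \frac{111537835678}{12551461}$ ($c = - \frac{20382}{\left(-8788\right) \left(- \frac{1}{3832}\right)} - - \frac{6350}{5713} = - \frac{20382}{\frac{2197}{958}} + \frac{6350}{5713} = \left(-20382\right) \frac{958}{2197} + \frac{6350}{5713} = - \frac{19525956}{2197} + \frac{6350}{5713} = - \frac{111537835678}{12551461} \approx -8886.4$)
$w = - \frac{111537835678}{12551461} \approx -8886.4$
$\left(\frac{-1152 - 21127}{-14626 - 24567} + 27682\right) \left(w - 48790\right) = \left(\frac{-1152 - 21127}{-14626 - 24567} + 27682\right) \left(- \frac{111537835678}{12551461} - 48790\right) = \left(- \frac{22279}{-39193} + 27682\right) \left(- \frac{723923617868}{12551461}\right) = \left(\left(-22279\right) \left(- \frac{1}{39193}\right) + 27682\right) \left(- \frac{723923617868}{12551461}\right) = \left(\frac{22279}{39193} + 27682\right) \left(- \frac{723923617868}{12551461}\right) = \frac{1084962905}{39193} \left(- \frac{723923617868}{12551461}\right) = - \frac{5492519380700525780}{3440065811}$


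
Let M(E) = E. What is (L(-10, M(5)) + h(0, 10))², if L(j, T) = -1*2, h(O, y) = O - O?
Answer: 4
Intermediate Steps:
h(O, y) = 0
L(j, T) = -2
(L(-10, M(5)) + h(0, 10))² = (-2 + 0)² = (-2)² = 4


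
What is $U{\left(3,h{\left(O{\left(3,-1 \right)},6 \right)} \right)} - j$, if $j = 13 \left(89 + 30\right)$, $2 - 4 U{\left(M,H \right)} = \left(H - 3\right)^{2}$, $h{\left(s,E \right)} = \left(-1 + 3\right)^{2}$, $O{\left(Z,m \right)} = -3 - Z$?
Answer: $- \frac{6187}{4} \approx -1546.8$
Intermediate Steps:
$h{\left(s,E \right)} = 4$ ($h{\left(s,E \right)} = 2^{2} = 4$)
$U{\left(M,H \right)} = \frac{1}{2} - \frac{\left(-3 + H\right)^{2}}{4}$ ($U{\left(M,H \right)} = \frac{1}{2} - \frac{\left(H - 3\right)^{2}}{4} = \frac{1}{2} - \frac{\left(-3 + H\right)^{2}}{4}$)
$j = 1547$ ($j = 13 \cdot 119 = 1547$)
$U{\left(3,h{\left(O{\left(3,-1 \right)},6 \right)} \right)} - j = \left(\frac{1}{2} - \frac{\left(-3 + 4\right)^{2}}{4}\right) - 1547 = \left(\frac{1}{2} - \frac{1^{2}}{4}\right) - 1547 = \left(\frac{1}{2} - \frac{1}{4}\right) - 1547 = \frac{1}{4} - 1547 = - \frac{6187}{4}$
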